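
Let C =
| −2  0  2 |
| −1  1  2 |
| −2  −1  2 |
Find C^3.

[[2, −2, −4], [−1, −5, 0], [5, −1, −8]]

C^2 = [[0, −2, 0], [−3, −1, 4], [1, −3, −2]]
C^3 = [[2, −2, −4], [−1, −5, 0], [5, −1, −8]]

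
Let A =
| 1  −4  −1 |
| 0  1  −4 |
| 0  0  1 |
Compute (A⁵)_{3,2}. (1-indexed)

A = I + N where N = [[0, −4, −1], [0, 0, −4], [0, 0, 0]] is strictly upper-triangular, so N³ = 0.
(I + N)⁵ = I + 5·N + 10·N² = [[1, −20, 155], [0, 1, −20], [0, 0, 1]].

0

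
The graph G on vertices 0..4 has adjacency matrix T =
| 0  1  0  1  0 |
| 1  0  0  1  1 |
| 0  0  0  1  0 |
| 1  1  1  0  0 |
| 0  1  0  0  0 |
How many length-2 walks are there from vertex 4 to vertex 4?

1

The number of length-2 walks from vertex 4 to vertex 4 is entry (4,4) of T², where T is the adjacency matrix.
T² = [[2, 1, 1, 1, 1], [1, 3, 1, 1, 0], [1, 1, 1, 0, 0], [1, 1, 0, 3, 1], [1, 0, 0, 1, 1]]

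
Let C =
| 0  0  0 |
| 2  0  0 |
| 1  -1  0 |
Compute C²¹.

[[0, 0, 0], [0, 0, 0], [0, 0, 0]]

C is strictly triangular, hence nilpotent: C³ = 0, so C²¹ = 0.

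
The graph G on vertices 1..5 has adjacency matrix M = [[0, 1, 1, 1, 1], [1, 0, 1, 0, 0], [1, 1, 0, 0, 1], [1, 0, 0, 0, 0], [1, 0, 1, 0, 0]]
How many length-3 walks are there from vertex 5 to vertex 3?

The number of length-3 walks from vertex 5 to vertex 3 is entry (5,3) of M^3, where M is the adjacency matrix.
M^2 = [[4, 1, 2, 0, 1], [1, 2, 1, 1, 2], [2, 1, 3, 1, 1], [0, 1, 1, 1, 1], [1, 2, 1, 1, 2]]
M^3 = [[4, 6, 6, 4, 6], [6, 2, 5, 1, 2], [6, 5, 4, 2, 5], [4, 1, 2, 0, 1], [6, 2, 5, 1, 2]]

5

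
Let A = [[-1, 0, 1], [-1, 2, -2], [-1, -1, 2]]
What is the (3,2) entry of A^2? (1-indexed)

-4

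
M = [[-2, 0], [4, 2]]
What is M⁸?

tr M = 0 and det M = -4, so the characteristic polynomial is λ² − (0)λ + (-4) with roots -2 and 2.
Eigenvectors give P = [[1, 0], [-1, 1]] with P⁻¹ = [[1, 0], [1, 1]], and M = P·diag(-2, 2)·P⁻¹.
Then M⁸ = P·diag(256, 256)·P⁻¹ = [[256, 0], [-256, 256]] · [[1, 0], [1, 1]] = [[256, 0], [0, 256]].

[[256, 0], [0, 256]]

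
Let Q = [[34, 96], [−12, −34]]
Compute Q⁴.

tr Q = 0 and det Q = −4, so the characteristic polynomial is λ² − (0)λ + (−4) with roots 2 and −2.
Eigenvectors give P = [[3, −8], [−1, 3]] with P⁻¹ = [[3, 8], [1, 3]], and Q = P·diag(2, −2)·P⁻¹.
Then Q⁴ = P·diag(16, 16)·P⁻¹ = [[48, −128], [−16, 48]] · [[3, 8], [1, 3]] = [[16, 0], [0, 16]].

[[16, 0], [0, 16]]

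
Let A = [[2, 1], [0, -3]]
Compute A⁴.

[[16, -13], [0, 81]]

A² = [[4, -1], [0, 9]]
A³ = [[8, 7], [0, -27]]
A⁴ = [[16, -13], [0, 81]]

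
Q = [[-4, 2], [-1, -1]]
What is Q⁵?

[[-454, 422], [-211, 179]]

tr Q = -5 and det Q = 6, so the characteristic polynomial is λ² − (-5)λ + (6) with roots -3 and -2.
Eigenvectors give P = [[-2, 1], [-1, 1]] with P⁻¹ = [[-1, 1], [-1, 2]], and Q = P·diag(-3, -2)·P⁻¹.
Then Q⁵ = P·diag(-243, -32)·P⁻¹ = [[486, -32], [243, -32]] · [[-1, 1], [-1, 2]] = [[-454, 422], [-211, 179]].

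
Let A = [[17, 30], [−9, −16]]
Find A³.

tr A = 1 and det A = −2, so the characteristic polynomial is λ² − (1)λ + (−2) with roots 2 and −1.
Eigenvectors give P = [[−2, −5], [1, 3]] with P⁻¹ = [[−3, −5], [1, 2]], and A = P·diag(2, −1)·P⁻¹.
Then A³ = P·diag(8, −1)·P⁻¹ = [[−16, 5], [8, −3]] · [[−3, −5], [1, 2]] = [[53, 90], [−27, −46]].

[[53, 90], [−27, −46]]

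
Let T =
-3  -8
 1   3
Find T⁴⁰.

[[1, 0], [0, 1]]

T² = I (check: tr T = 0 and det T = -1), so T⁴⁰ = I since 40 is even.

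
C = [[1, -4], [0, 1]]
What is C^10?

C = I + N where N = [[0, -4], [0, 0]] is strictly upper-triangular, so N^2 = 0.
(I + N)^10 = I + 10·N = [[1, -40], [0, 1]].

[[1, -40], [0, 1]]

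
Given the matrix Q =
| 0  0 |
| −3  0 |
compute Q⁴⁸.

Q is strictly triangular, hence nilpotent: Q² = 0, so Q⁴⁸ = 0.

[[0, 0], [0, 0]]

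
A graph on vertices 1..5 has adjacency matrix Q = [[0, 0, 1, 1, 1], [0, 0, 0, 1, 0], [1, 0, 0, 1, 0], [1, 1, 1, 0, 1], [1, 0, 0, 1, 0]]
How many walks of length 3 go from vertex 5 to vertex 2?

The number of length-3 walks from vertex 5 to vertex 2 is entry (5,2) of Q³, where Q is the adjacency matrix.
Q² = [[3, 1, 1, 2, 1], [1, 1, 1, 0, 1], [1, 1, 2, 1, 2], [2, 0, 1, 4, 1], [1, 1, 2, 1, 2]]
Q³ = [[4, 2, 5, 6, 5], [2, 0, 1, 4, 1], [5, 1, 2, 6, 2], [6, 4, 6, 4, 6], [5, 1, 2, 6, 2]]

1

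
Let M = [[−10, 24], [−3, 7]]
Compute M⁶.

[[568, −1512], [189, −503]]

tr M = −3 and det M = 2, so the characteristic polynomial is λ² − (−3)λ + (2) with roots −1 and −2.
Eigenvectors give P = [[−8, 3], [−3, 1]] with P⁻¹ = [[1, −3], [3, −8]], and M = P·diag(−1, −2)·P⁻¹.
Then M⁶ = P·diag(1, 64)·P⁻¹ = [[−8, 192], [−3, 64]] · [[1, −3], [3, −8]] = [[568, −1512], [189, −503]].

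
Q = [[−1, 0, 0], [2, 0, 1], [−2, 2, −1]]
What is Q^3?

Q^2 = [[1, 0, 0], [−4, 2, −1], [8, −2, 3]]
Q^3 = [[−1, 0, 0], [10, −2, 3], [−18, 6, −5]]

[[−1, 0, 0], [10, −2, 3], [−18, 6, −5]]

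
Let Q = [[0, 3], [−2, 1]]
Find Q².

[[−6, 3], [−2, −5]]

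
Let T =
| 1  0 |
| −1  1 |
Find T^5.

T = I + N where N = [[0, 0], [−1, 0]] is strictly lower-triangular, so N^2 = 0.
(I + N)^5 = I + 5·N = [[1, 0], [−5, 1]].

[[1, 0], [−5, 1]]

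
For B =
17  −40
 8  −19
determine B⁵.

[[977, −2440], [488, −1219]]

tr B = −2 and det B = −3, so the characteristic polynomial is λ² − (−2)λ + (−3) with roots 1 and −3.
Eigenvectors give P = [[5, 2], [2, 1]] with P⁻¹ = [[1, −2], [−2, 5]], and B = P·diag(1, −3)·P⁻¹.
Then B⁵ = P·diag(1, −243)·P⁻¹ = [[5, −486], [2, −243]] · [[1, −2], [−2, 5]] = [[977, −2440], [488, −1219]].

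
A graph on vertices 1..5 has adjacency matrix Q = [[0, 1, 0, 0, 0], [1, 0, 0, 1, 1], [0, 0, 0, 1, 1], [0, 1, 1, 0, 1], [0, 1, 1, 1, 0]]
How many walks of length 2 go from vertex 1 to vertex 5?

The number of length-2 walks from vertex 1 to vertex 5 is entry (1,5) of Q², where Q is the adjacency matrix.
Q² = [[1, 0, 0, 1, 1], [0, 3, 2, 1, 1], [0, 2, 2, 1, 1], [1, 1, 1, 3, 2], [1, 1, 1, 2, 3]]

1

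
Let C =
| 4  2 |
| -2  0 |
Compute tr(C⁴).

C² = [[12, 8], [-8, -4]]
C³ = [[32, 24], [-24, -16]]
C⁴ = [[80, 64], [-64, -48]]

32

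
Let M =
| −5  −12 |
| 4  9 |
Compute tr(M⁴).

tr M = 4 and det M = 3, so the characteristic polynomial is λ² − (4)λ + (3) with roots 1 and 3.
Eigenvectors give P = [[2, 3], [−1, −2]] with P⁻¹ = [[2, 3], [−1, −2]], and M = P·diag(1, 3)·P⁻¹.
Then M⁴ = P·diag(1, 81)·P⁻¹ = [[2, 243], [−1, −162]] · [[2, 3], [−1, −2]] = [[−239, −480], [160, 321]].

82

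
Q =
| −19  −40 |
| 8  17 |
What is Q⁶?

tr Q = −2 and det Q = −3, so the characteristic polynomial is λ² − (−2)λ + (−3) with roots 1 and −3.
Eigenvectors give P = [[−2, 5], [1, −2]] with P⁻¹ = [[2, 5], [1, 2]], and Q = P·diag(1, −3)·P⁻¹.
Then Q⁶ = P·diag(1, 729)·P⁻¹ = [[−2, 3645], [1, −1458]] · [[2, 5], [1, 2]] = [[3641, 7280], [−1456, −2911]].

[[3641, 7280], [−1456, −2911]]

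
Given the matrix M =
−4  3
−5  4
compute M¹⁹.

M² = I (check: tr M = 0 and det M = −1), so M¹⁹ = M since 19 is odd.

[[−4, 3], [−5, 4]]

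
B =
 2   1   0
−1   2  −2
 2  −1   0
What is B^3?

[[−2, 13, −8], [−29, 6, −10], [14, 3, 0]]

B^2 = [[3, 4, −2], [−8, 5, −4], [5, 0, 2]]
B^3 = [[−2, 13, −8], [−29, 6, −10], [14, 3, 0]]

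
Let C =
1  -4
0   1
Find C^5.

[[1, -20], [0, 1]]

C = I + N where N = [[0, -4], [0, 0]] is strictly upper-triangular, so N^2 = 0.
(I + N)^5 = I + 5·N = [[1, -20], [0, 1]].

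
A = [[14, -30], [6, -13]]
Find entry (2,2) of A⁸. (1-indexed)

-1019

tr A = 1 and det A = -2, so the characteristic polynomial is λ² − (1)λ + (-2) with roots -1 and 2.
Eigenvectors give P = [[2, -5], [1, -2]] with P⁻¹ = [[-2, 5], [-1, 2]], and A = P·diag(-1, 2)·P⁻¹.
Then A⁸ = P·diag(1, 256)·P⁻¹ = [[2, -1280], [1, -512]] · [[-2, 5], [-1, 2]] = [[1276, -2550], [510, -1019]].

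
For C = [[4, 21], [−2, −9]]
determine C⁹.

[[114514, 402591], [−38342, −134709]]

tr C = −5 and det C = 6, so the characteristic polynomial is λ² − (−5)λ + (6) with roots −3 and −2.
Eigenvectors give P = [[3, −7], [−1, 2]] with P⁻¹ = [[−2, −7], [−1, −3]], and C = P·diag(−3, −2)·P⁻¹.
Then C⁹ = P·diag(−19683, −512)·P⁻¹ = [[−59049, 3584], [19683, −1024]] · [[−2, −7], [−1, −3]] = [[114514, 402591], [−38342, −134709]].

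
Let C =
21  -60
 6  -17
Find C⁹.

tr C = 4 and det C = 3, so the characteristic polynomial is λ² − (4)λ + (3) with roots 3 and 1.
Eigenvectors give P = [[10, 3], [3, 1]] with P⁻¹ = [[1, -3], [-3, 10]], and C = P·diag(3, 1)·P⁻¹.
Then C⁹ = P·diag(19683, 1)·P⁻¹ = [[196830, 3], [59049, 1]] · [[1, -3], [-3, 10]] = [[196821, -590460], [59046, -177137]].

[[196821, -590460], [59046, -177137]]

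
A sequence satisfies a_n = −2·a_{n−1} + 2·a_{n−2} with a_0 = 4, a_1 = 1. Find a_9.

With companion matrix B = [[−2, 2], [1, 0]], [a_n, a_{n−1}]ᵀ = B·[a_{n−1}, a_{n−2}]ᵀ, so [a_9, a_8]ᵀ = B^8·[a_1, a_0]ᵀ.
B^8 = [[2448, −1792], [−896, 656]], giving [a_9, a_8]ᵀ = [[−4720], [1728]].

−4720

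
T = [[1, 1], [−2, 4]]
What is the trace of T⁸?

tr T = 5 and det T = 6, so the characteristic polynomial is λ² − (5)λ + (6) with roots 3 and 2.
Eigenvectors give P = [[−1, 1], [−2, 1]] with P⁻¹ = [[1, −1], [2, −1]], and T = P·diag(3, 2)·P⁻¹.
Then T⁸ = P·diag(6561, 256)·P⁻¹ = [[−6561, 256], [−13122, 256]] · [[1, −1], [2, −1]] = [[−6049, 6305], [−12610, 12866]].

6817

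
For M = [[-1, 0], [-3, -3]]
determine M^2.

[[1, 0], [12, 9]]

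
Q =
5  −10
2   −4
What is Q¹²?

Q² = Q (a projection; rank 1, trace 1), so Q¹² = Q.

[[5, −10], [2, −4]]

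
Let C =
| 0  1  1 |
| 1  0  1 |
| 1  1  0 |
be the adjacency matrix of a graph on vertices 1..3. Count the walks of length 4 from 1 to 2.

The number of length-4 walks from vertex 1 to vertex 2 is entry (1,2) of C⁴, where C is the adjacency matrix.
C² = [[2, 1, 1], [1, 2, 1], [1, 1, 2]]
C³ = [[2, 3, 3], [3, 2, 3], [3, 3, 2]]
C⁴ = [[6, 5, 5], [5, 6, 5], [5, 5, 6]]

5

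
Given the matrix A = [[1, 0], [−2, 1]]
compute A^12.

[[1, 0], [−24, 1]]

A = I + N where N = [[0, 0], [−2, 0]] is strictly lower-triangular, so N^2 = 0.
(I + N)^12 = I + 12·N = [[1, 0], [−24, 1]].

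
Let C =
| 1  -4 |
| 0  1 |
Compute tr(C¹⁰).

C = I + N where N = [[0, -4], [0, 0]] is strictly upper-triangular, so N² = 0.
(I + N)¹⁰ = I + 10·N = [[1, -40], [0, 1]].

2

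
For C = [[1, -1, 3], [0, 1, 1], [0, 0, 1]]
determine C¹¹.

[[1, -11, -22], [0, 1, 11], [0, 0, 1]]

C = I + N where N = [[0, -1, 3], [0, 0, 1], [0, 0, 0]] is strictly upper-triangular, so N³ = 0.
(I + N)¹¹ = I + 11·N + 55·N² = [[1, -11, -22], [0, 1, 11], [0, 0, 1]].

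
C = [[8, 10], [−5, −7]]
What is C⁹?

[[39878, 40390], [−20195, −20707]]

tr C = 1 and det C = −6, so the characteristic polynomial is λ² − (1)λ + (−6) with roots −2 and 3.
Eigenvectors give P = [[−1, 2], [1, −1]] with P⁻¹ = [[1, 2], [1, 1]], and C = P·diag(−2, 3)·P⁻¹.
Then C⁹ = P·diag(−512, 19683)·P⁻¹ = [[512, 39366], [−512, −19683]] · [[1, 2], [1, 1]] = [[39878, 40390], [−20195, −20707]].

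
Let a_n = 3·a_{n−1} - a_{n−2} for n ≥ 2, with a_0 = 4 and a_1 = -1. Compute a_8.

With companion matrix T = [[3, -1], [1, 0]], [a_n, a_{n−1}]ᵀ = T·[a_{n−1}, a_{n−2}]ᵀ, so [a_8, a_7]ᵀ = T^7·[a_1, a_0]ᵀ.
T^7 = [[987, -377], [377, -144]], giving [a_8, a_7]ᵀ = [[-2495], [-953]].

-2495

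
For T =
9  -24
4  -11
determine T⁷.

[[4377, -13128], [2188, -6563]]

tr T = -2 and det T = -3, so the characteristic polynomial is λ² − (-2)λ + (-3) with roots 1 and -3.
Eigenvectors give P = [[3, -2], [1, -1]] with P⁻¹ = [[1, -2], [1, -3]], and T = P·diag(1, -3)·P⁻¹.
Then T⁷ = P·diag(1, -2187)·P⁻¹ = [[3, 4374], [1, 2187]] · [[1, -2], [1, -3]] = [[4377, -13128], [2188, -6563]].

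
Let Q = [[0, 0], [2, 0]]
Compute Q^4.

Q is strictly triangular, hence nilpotent: Q^2 = 0, so Q^4 = 0.

[[0, 0], [0, 0]]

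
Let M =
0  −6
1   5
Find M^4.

[[−114, −390], [65, 211]]

tr M = 5 and det M = 6, so the characteristic polynomial is λ² − (5)λ + (6) with roots 2 and 3.
Eigenvectors give P = [[3, −2], [−1, 1]] with P⁻¹ = [[1, 2], [1, 3]], and M = P·diag(2, 3)·P⁻¹.
Then M^4 = P·diag(16, 81)·P⁻¹ = [[48, −162], [−16, 81]] · [[1, 2], [1, 3]] = [[−114, −390], [65, 211]].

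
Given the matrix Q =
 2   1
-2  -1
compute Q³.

[[2, 1], [-2, -1]]

Q² = Q (a projection; rank 1, trace 1), so Q³ = Q.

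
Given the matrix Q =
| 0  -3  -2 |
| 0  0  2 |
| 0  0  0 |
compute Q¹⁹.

[[0, 0, 0], [0, 0, 0], [0, 0, 0]]

Q is strictly triangular, hence nilpotent: Q³ = 0, so Q¹⁹ = 0.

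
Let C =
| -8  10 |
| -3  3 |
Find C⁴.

[[406, -650], [195, -309]]

tr C = -5 and det C = 6, so the characteristic polynomial is λ² − (-5)λ + (6) with roots -3 and -2.
Eigenvectors give P = [[2, -5], [1, -3]] with P⁻¹ = [[3, -5], [1, -2]], and C = P·diag(-3, -2)·P⁻¹.
Then C⁴ = P·diag(81, 16)·P⁻¹ = [[162, -80], [81, -48]] · [[3, -5], [1, -2]] = [[406, -650], [195, -309]].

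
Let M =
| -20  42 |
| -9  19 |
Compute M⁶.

tr M = -1 and det M = -2, so the characteristic polynomial is λ² − (-1)λ + (-2) with roots 1 and -2.
Eigenvectors give P = [[2, 7], [1, 3]] with P⁻¹ = [[-3, 7], [1, -2]], and M = P·diag(1, -2)·P⁻¹.
Then M⁶ = P·diag(1, 64)·P⁻¹ = [[2, 448], [1, 192]] · [[-3, 7], [1, -2]] = [[442, -882], [189, -377]].

[[442, -882], [189, -377]]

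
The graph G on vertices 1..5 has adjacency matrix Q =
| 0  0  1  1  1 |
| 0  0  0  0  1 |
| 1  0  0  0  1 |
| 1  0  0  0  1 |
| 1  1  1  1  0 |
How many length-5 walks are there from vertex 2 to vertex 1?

The number of length-5 walks from vertex 2 to vertex 1 is entry (2,1) of Q^5, where Q is the adjacency matrix.
Q^2 = [[3, 1, 1, 1, 2], [1, 1, 1, 1, 0], [1, 1, 2, 2, 1], [1, 1, 2, 2, 1], [2, 0, 1, 1, 4]]
Q^3 = [[4, 2, 5, 5, 6], [2, 0, 1, 1, 4], [5, 1, 2, 2, 6], [5, 1, 2, 2, 6], [6, 4, 6, 6, 4]]
Q^4 = [[16, 6, 10, 10, 16], [6, 4, 6, 6, 4], [10, 6, 11, 11, 10], [10, 6, 11, 11, 10], [16, 4, 10, 10, 22]]
Q^5 = [[36, 16, 32, 32, 42], [16, 4, 10, 10, 22], [32, 10, 20, 20, 38], [32, 10, 20, 20, 38], [42, 22, 38, 38, 40]]

16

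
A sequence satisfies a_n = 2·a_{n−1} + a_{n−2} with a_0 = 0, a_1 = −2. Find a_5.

With companion matrix B = [[2, 1], [1, 0]], [a_n, a_{n−1}]ᵀ = B·[a_{n−1}, a_{n−2}]ᵀ, so [a_5, a_4]ᵀ = B⁴·[a_1, a_0]ᵀ.
B⁴ = [[29, 12], [12, 5]], giving [a_5, a_4]ᵀ = [[−58], [−24]].

−58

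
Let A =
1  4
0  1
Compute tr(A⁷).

2

A = I + N where N = [[0, 4], [0, 0]] is strictly upper-triangular, so N² = 0.
(I + N)⁷ = I + 7·N = [[1, 28], [0, 1]].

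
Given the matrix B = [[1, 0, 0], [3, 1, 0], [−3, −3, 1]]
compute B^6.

[[1, 0, 0], [18, 1, 0], [−153, −18, 1]]

B = I + N where N = [[0, 0, 0], [3, 0, 0], [−3, −3, 0]] is strictly lower-triangular, so N^3 = 0.
(I + N)^6 = I + 6·N + 15·N^2 = [[1, 0, 0], [18, 1, 0], [−153, −18, 1]].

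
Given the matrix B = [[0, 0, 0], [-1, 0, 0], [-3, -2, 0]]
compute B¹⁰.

B is strictly triangular, hence nilpotent: B³ = 0, so B¹⁰ = 0.

[[0, 0, 0], [0, 0, 0], [0, 0, 0]]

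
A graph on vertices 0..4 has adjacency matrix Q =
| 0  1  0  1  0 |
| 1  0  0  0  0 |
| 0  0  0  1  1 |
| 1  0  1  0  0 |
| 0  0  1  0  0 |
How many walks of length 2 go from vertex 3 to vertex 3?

The number of length-2 walks from vertex 3 to vertex 3 is entry (3,3) of Q^2, where Q is the adjacency matrix.
Q^2 = [[2, 0, 1, 0, 0], [0, 1, 0, 1, 0], [1, 0, 2, 0, 0], [0, 1, 0, 2, 1], [0, 0, 0, 1, 1]]

2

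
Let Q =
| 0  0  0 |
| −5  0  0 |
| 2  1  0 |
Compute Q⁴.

Q is strictly triangular, hence nilpotent: Q³ = 0, so Q⁴ = 0.

[[0, 0, 0], [0, 0, 0], [0, 0, 0]]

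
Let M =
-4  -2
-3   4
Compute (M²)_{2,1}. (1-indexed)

0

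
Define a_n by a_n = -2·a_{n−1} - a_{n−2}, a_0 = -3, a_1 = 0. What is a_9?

With companion matrix M = [[-2, -1], [1, 0]], [a_n, a_{n−1}]ᵀ = M·[a_{n−1}, a_{n−2}]ᵀ, so [a_9, a_8]ᵀ = M⁸·[a_1, a_0]ᵀ.
M⁸ = [[9, 8], [-8, -7]], giving [a_9, a_8]ᵀ = [[-24], [21]].

-24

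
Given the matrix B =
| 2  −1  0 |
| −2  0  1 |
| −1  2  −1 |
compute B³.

[[17, −8, −1], [−17, 3, 5], [−11, 11, −4]]

B² = [[6, −2, −1], [−5, 4, −1], [−5, −1, 3]]
B³ = [[17, −8, −1], [−17, 3, 5], [−11, 11, −4]]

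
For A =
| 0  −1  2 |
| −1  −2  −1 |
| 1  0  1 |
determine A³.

[[1, −7, 7], [−6, −11, −4], [4, 1, 6]]

A² = [[3, 2, 3], [1, 5, −1], [1, −1, 3]]
A³ = [[1, −7, 7], [−6, −11, −4], [4, 1, 6]]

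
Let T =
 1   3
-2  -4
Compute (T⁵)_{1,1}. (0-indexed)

tr T = -3 and det T = 2, so the characteristic polynomial is λ² − (-3)λ + (2) with roots -2 and -1.
Eigenvectors give P = [[-1, 3], [1, -2]] with P⁻¹ = [[2, 3], [1, 1]], and T = P·diag(-2, -1)·P⁻¹.
Then T⁵ = P·diag(-32, -1)·P⁻¹ = [[32, -3], [-32, 2]] · [[2, 3], [1, 1]] = [[61, 93], [-62, -94]].

-94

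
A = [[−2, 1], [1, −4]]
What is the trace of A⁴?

A² = [[5, −6], [−6, 17]]
A³ = [[−16, 29], [29, −74]]
A⁴ = [[61, −132], [−132, 325]]

386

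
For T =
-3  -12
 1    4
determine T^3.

T² = T (a projection; rank 1, trace 1), so T^3 = T.

[[-3, -12], [1, 4]]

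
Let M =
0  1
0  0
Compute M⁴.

M is strictly triangular, hence nilpotent: M² = 0, so M⁴ = 0.

[[0, 0], [0, 0]]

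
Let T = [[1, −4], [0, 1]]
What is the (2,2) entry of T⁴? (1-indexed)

T = I + N where N = [[0, −4], [0, 0]] is strictly upper-triangular, so N² = 0.
(I + N)⁴ = I + 4·N = [[1, −16], [0, 1]].

1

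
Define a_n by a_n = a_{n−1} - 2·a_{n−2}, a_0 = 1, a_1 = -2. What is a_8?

With companion matrix Q = [[1, -2], [1, 0]], [a_n, a_{n−1}]ᵀ = Q·[a_{n−1}, a_{n−2}]ᵀ, so [a_8, a_7]ᵀ = Q^7·[a_1, a_0]ᵀ.
Q^7 = [[-3, -14], [7, -10]], giving [a_8, a_7]ᵀ = [[-8], [-24]].

-8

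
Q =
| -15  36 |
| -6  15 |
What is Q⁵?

tr Q = 0 and det Q = -9, so the characteristic polynomial is λ² − (0)λ + (-9) with roots 3 and -3.
Eigenvectors give P = [[2, 3], [1, 1]] with P⁻¹ = [[-1, 3], [1, -2]], and Q = P·diag(3, -3)·P⁻¹.
Then Q⁵ = P·diag(243, -243)·P⁻¹ = [[486, -729], [243, -243]] · [[-1, 3], [1, -2]] = [[-1215, 2916], [-486, 1215]].

[[-1215, 2916], [-486, 1215]]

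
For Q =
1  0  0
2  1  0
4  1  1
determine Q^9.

Q = I + N where N = [[0, 0, 0], [2, 0, 0], [4, 1, 0]] is strictly lower-triangular, so N^3 = 0.
(I + N)^9 = I + 9·N + 36·N^2 = [[1, 0, 0], [18, 1, 0], [108, 9, 1]].

[[1, 0, 0], [18, 1, 0], [108, 9, 1]]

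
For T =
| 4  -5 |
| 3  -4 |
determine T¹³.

[[4, -5], [3, -4]]

T² = I (check: tr T = 0 and det T = -1), so T¹³ = T since 13 is odd.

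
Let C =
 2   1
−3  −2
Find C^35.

[[2, 1], [−3, −2]]

C² = I (check: tr C = 0 and det C = −1), so C^35 = C since 35 is odd.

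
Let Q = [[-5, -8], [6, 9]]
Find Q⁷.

tr Q = 4 and det Q = 3, so the characteristic polynomial is λ² − (4)λ + (3) with roots 1 and 3.
Eigenvectors give P = [[4, -1], [-3, 1]] with P⁻¹ = [[1, 1], [3, 4]], and Q = P·diag(1, 3)·P⁻¹.
Then Q⁷ = P·diag(1, 2187)·P⁻¹ = [[4, -2187], [-3, 2187]] · [[1, 1], [3, 4]] = [[-6557, -8744], [6558, 8745]].

[[-6557, -8744], [6558, 8745]]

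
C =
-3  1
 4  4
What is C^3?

[[-35, 17], [68, 84]]

C^2 = [[13, 1], [4, 20]]
C^3 = [[-35, 17], [68, 84]]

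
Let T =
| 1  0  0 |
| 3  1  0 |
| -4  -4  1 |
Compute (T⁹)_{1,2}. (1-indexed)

0

T = I + N where N = [[0, 0, 0], [3, 0, 0], [-4, -4, 0]] is strictly lower-triangular, so N³ = 0.
(I + N)⁹ = I + 9·N + 36·N² = [[1, 0, 0], [27, 1, 0], [-468, -36, 1]].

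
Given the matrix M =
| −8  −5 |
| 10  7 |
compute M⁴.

tr M = −1 and det M = −6, so the characteristic polynomial is λ² − (−1)λ + (−6) with roots 2 and −3.
Eigenvectors give P = [[−1, −1], [2, 1]] with P⁻¹ = [[1, 1], [−2, −1]], and M = P·diag(2, −3)·P⁻¹.
Then M⁴ = P·diag(16, 81)·P⁻¹ = [[−16, −81], [32, 81]] · [[1, 1], [−2, −1]] = [[146, 65], [−130, −49]].

[[146, 65], [−130, −49]]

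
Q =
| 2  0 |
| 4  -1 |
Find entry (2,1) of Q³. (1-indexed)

12

Q² = [[4, 0], [4, 1]]
Q³ = [[8, 0], [12, -1]]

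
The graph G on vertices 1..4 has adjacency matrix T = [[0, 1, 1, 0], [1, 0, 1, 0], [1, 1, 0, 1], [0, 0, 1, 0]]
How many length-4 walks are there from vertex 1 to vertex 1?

7

The number of length-4 walks from vertex 1 to vertex 1 is entry (1,1) of T⁴, where T is the adjacency matrix.
T² = [[2, 1, 1, 1], [1, 2, 1, 1], [1, 1, 3, 0], [1, 1, 0, 1]]
T³ = [[2, 3, 4, 1], [3, 2, 4, 1], [4, 4, 2, 3], [1, 1, 3, 0]]
T⁴ = [[7, 6, 6, 4], [6, 7, 6, 4], [6, 6, 11, 2], [4, 4, 2, 3]]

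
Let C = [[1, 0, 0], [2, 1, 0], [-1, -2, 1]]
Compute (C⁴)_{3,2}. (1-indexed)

-8

C = I + N where N = [[0, 0, 0], [2, 0, 0], [-1, -2, 0]] is strictly lower-triangular, so N³ = 0.
(I + N)⁴ = I + 4·N + 6·N² = [[1, 0, 0], [8, 1, 0], [-28, -8, 1]].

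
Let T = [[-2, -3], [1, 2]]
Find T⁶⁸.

[[1, 0], [0, 1]]

T² = I (check: tr T = 0 and det T = -1), so T⁶⁸ = I since 68 is even.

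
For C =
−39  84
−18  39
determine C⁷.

tr C = 0 and det C = −9, so the characteristic polynomial is λ² − (0)λ + (−9) with roots 3 and −3.
Eigenvectors give P = [[2, 7], [1, 3]] with P⁻¹ = [[−3, 7], [1, −2]], and C = P·diag(3, −3)·P⁻¹.
Then C⁷ = P·diag(2187, −2187)·P⁻¹ = [[4374, −15309], [2187, −6561]] · [[−3, 7], [1, −2]] = [[−28431, 61236], [−13122, 28431]].

[[−28431, 61236], [−13122, 28431]]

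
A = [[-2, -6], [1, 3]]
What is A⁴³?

A² = A (a projection; rank 1, trace 1), so A⁴³ = A.

[[-2, -6], [1, 3]]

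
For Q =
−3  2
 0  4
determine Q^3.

Q^2 = [[9, 2], [0, 16]]
Q^3 = [[−27, 26], [0, 64]]

[[−27, 26], [0, 64]]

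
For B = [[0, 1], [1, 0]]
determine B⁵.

B² = I (check: tr B = 0 and det B = −1), so B⁵ = B since 5 is odd.

[[0, 1], [1, 0]]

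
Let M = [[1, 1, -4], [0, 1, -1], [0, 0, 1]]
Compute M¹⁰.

[[1, 10, -85], [0, 1, -10], [0, 0, 1]]

M = I + N where N = [[0, 1, -4], [0, 0, -1], [0, 0, 0]] is strictly upper-triangular, so N³ = 0.
(I + N)¹⁰ = I + 10·N + 45·N² = [[1, 10, -85], [0, 1, -10], [0, 0, 1]].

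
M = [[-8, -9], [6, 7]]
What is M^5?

[[-98, -99], [66, 67]]

tr M = -1 and det M = -2, so the characteristic polynomial is λ² − (-1)λ + (-2) with roots -2 and 1.
Eigenvectors give P = [[3, -1], [-2, 1]] with P⁻¹ = [[1, 1], [2, 3]], and M = P·diag(-2, 1)·P⁻¹.
Then M^5 = P·diag(-32, 1)·P⁻¹ = [[-96, -1], [64, 1]] · [[1, 1], [2, 3]] = [[-98, -99], [66, 67]].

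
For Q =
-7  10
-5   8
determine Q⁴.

[[-49, 130], [-65, 146]]

tr Q = 1 and det Q = -6, so the characteristic polynomial is λ² − (1)λ + (-6) with roots -2 and 3.
Eigenvectors give P = [[2, 1], [1, 1]] with P⁻¹ = [[1, -1], [-1, 2]], and Q = P·diag(-2, 3)·P⁻¹.
Then Q⁴ = P·diag(16, 81)·P⁻¹ = [[32, 81], [16, 81]] · [[1, -1], [-1, 2]] = [[-49, 130], [-65, 146]].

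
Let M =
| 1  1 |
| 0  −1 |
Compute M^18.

[[1, 0], [0, 1]]

M² = I (check: tr M = 0 and det M = −1), so M^18 = I since 18 is even.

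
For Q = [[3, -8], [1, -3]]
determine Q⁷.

Q² = I (check: tr Q = 0 and det Q = -1), so Q⁷ = Q since 7 is odd.

[[3, -8], [1, -3]]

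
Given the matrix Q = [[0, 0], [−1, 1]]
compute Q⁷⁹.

Q² = Q (a projection; rank 1, trace 1), so Q⁷⁹ = Q.

[[0, 0], [−1, 1]]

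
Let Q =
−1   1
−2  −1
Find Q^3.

[[5, 1], [−2, 5]]

Q^2 = [[−1, −2], [4, −1]]
Q^3 = [[5, 1], [−2, 5]]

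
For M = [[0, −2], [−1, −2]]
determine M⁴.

M² = [[2, 4], [2, 6]]
M³ = [[−4, −12], [−6, −16]]
M⁴ = [[12, 32], [16, 44]]

[[12, 32], [16, 44]]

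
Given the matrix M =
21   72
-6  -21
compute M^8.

[[6561, 0], [0, 6561]]

tr M = 0 and det M = -9, so the characteristic polynomial is λ² − (0)λ + (-9) with roots -3 and 3.
Eigenvectors give P = [[-3, -4], [1, 1]] with P⁻¹ = [[1, 4], [-1, -3]], and M = P·diag(-3, 3)·P⁻¹.
Then M^8 = P·diag(6561, 6561)·P⁻¹ = [[-19683, -26244], [6561, 6561]] · [[1, 4], [-1, -3]] = [[6561, 0], [0, 6561]].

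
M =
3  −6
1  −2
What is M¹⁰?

[[3, −6], [1, −2]]

M² = M (a projection; rank 1, trace 1), so M¹⁰ = M.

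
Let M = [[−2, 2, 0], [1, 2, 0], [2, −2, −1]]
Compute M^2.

[[6, 0, 0], [0, 6, 0], [−8, 2, 1]]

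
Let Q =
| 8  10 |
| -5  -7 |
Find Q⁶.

tr Q = 1 and det Q = -6, so the characteristic polynomial is λ² − (1)λ + (-6) with roots 3 and -2.
Eigenvectors give P = [[2, -1], [-1, 1]] with P⁻¹ = [[1, 1], [1, 2]], and Q = P·diag(3, -2)·P⁻¹.
Then Q⁶ = P·diag(729, 64)·P⁻¹ = [[1458, -64], [-729, 64]] · [[1, 1], [1, 2]] = [[1394, 1330], [-665, -601]].

[[1394, 1330], [-665, -601]]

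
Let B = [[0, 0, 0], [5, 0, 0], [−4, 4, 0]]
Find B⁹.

[[0, 0, 0], [0, 0, 0], [0, 0, 0]]

B is strictly triangular, hence nilpotent: B³ = 0, so B⁹ = 0.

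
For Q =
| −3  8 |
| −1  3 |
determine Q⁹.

[[−3, 8], [−1, 3]]

Q² = I (check: tr Q = 0 and det Q = −1), so Q⁹ = Q since 9 is odd.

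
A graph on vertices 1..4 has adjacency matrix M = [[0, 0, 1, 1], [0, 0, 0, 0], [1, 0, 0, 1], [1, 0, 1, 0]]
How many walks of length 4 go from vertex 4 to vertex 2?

0

The number of length-4 walks from vertex 4 to vertex 2 is entry (4,2) of M⁴, where M is the adjacency matrix.
M² = [[2, 0, 1, 1], [0, 0, 0, 0], [1, 0, 2, 1], [1, 0, 1, 2]]
M³ = [[2, 0, 3, 3], [0, 0, 0, 0], [3, 0, 2, 3], [3, 0, 3, 2]]
M⁴ = [[6, 0, 5, 5], [0, 0, 0, 0], [5, 0, 6, 5], [5, 0, 5, 6]]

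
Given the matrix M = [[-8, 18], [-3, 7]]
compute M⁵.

[[-98, 198], [-33, 67]]

tr M = -1 and det M = -2, so the characteristic polynomial is λ² − (-1)λ + (-2) with roots 1 and -2.
Eigenvectors give P = [[2, 3], [1, 1]] with P⁻¹ = [[-1, 3], [1, -2]], and M = P·diag(1, -2)·P⁻¹.
Then M⁵ = P·diag(1, -32)·P⁻¹ = [[2, -96], [1, -32]] · [[-1, 3], [1, -2]] = [[-98, 198], [-33, 67]].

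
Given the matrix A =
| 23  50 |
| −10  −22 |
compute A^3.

tr A = 1 and det A = −6, so the characteristic polynomial is λ² − (1)λ + (−6) with roots −2 and 3.
Eigenvectors give P = [[−2, 5], [1, −2]] with P⁻¹ = [[2, 5], [1, 2]], and A = P·diag(−2, 3)·P⁻¹.
Then A^3 = P·diag(−8, 27)·P⁻¹ = [[16, 135], [−8, −54]] · [[2, 5], [1, 2]] = [[167, 350], [−70, −148]].

[[167, 350], [−70, −148]]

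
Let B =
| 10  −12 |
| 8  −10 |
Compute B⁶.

[[64, 0], [0, 64]]

tr B = 0 and det B = −4, so the characteristic polynomial is λ² − (0)λ + (−4) with roots −2 and 2.
Eigenvectors give P = [[1, 3], [1, 2]] with P⁻¹ = [[−2, 3], [1, −1]], and B = P·diag(−2, 2)·P⁻¹.
Then B⁶ = P·diag(64, 64)·P⁻¹ = [[64, 192], [64, 128]] · [[−2, 3], [1, −1]] = [[64, 0], [0, 64]].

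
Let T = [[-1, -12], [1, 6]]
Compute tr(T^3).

35

tr T = 5 and det T = 6, so the characteristic polynomial is λ² − (5)λ + (6) with roots 2 and 3.
Eigenvectors give P = [[4, -3], [-1, 1]] with P⁻¹ = [[1, 3], [1, 4]], and T = P·diag(2, 3)·P⁻¹.
Then T^3 = P·diag(8, 27)·P⁻¹ = [[32, -81], [-8, 27]] · [[1, 3], [1, 4]] = [[-49, -228], [19, 84]].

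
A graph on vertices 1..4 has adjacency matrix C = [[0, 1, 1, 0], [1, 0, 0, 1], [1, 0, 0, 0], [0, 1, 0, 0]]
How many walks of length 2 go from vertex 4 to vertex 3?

The number of length-2 walks from vertex 4 to vertex 3 is entry (4,3) of C^2, where C is the adjacency matrix.
C^2 = [[2, 0, 0, 1], [0, 2, 1, 0], [0, 1, 1, 0], [1, 0, 0, 1]]

0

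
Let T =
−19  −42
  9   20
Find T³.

tr T = 1 and det T = −2, so the characteristic polynomial is λ² − (1)λ + (−2) with roots −1 and 2.
Eigenvectors give P = [[7, −2], [−3, 1]] with P⁻¹ = [[1, 2], [3, 7]], and T = P·diag(−1, 2)·P⁻¹.
Then T³ = P·diag(−1, 8)·P⁻¹ = [[−7, −16], [3, 8]] · [[1, 2], [3, 7]] = [[−55, −126], [27, 62]].

[[−55, −126], [27, 62]]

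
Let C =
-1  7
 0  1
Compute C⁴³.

[[-1, 7], [0, 1]]

C² = I (check: tr C = 0 and det C = -1), so C⁴³ = C since 43 is odd.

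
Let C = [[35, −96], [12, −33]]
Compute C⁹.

tr C = 2 and det C = −3, so the characteristic polynomial is λ² − (2)λ + (−3) with roots −1 and 3.
Eigenvectors give P = [[8, −3], [3, −1]] with P⁻¹ = [[−1, 3], [−3, 8]], and C = P·diag(−1, 3)·P⁻¹.
Then C⁹ = P·diag(−1, 19683)·P⁻¹ = [[−8, −59049], [−3, −19683]] · [[−1, 3], [−3, 8]] = [[177155, −472416], [59052, −157473]].

[[177155, −472416], [59052, −157473]]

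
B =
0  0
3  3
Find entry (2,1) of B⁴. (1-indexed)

B² = [[0, 0], [9, 9]]
B³ = [[0, 0], [27, 27]]
B⁴ = [[0, 0], [81, 81]]

81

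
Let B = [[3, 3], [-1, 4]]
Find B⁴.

[[-111, 399], [-133, 22]]

B² = [[6, 21], [-7, 13]]
B³ = [[-3, 102], [-34, 31]]
B⁴ = [[-111, 399], [-133, 22]]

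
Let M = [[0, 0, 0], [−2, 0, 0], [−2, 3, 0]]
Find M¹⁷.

[[0, 0, 0], [0, 0, 0], [0, 0, 0]]

M is strictly triangular, hence nilpotent: M³ = 0, so M¹⁷ = 0.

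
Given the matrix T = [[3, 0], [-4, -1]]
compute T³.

T² = [[9, 0], [-8, 1]]
T³ = [[27, 0], [-28, -1]]

[[27, 0], [-28, -1]]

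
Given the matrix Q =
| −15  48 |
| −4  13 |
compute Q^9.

[[−78735, 236208], [−19684, 59053]]

tr Q = −2 and det Q = −3, so the characteristic polynomial is λ² − (−2)λ + (−3) with roots −3 and 1.
Eigenvectors give P = [[4, 3], [1, 1]] with P⁻¹ = [[1, −3], [−1, 4]], and Q = P·diag(−3, 1)·P⁻¹.
Then Q^9 = P·diag(−19683, 1)·P⁻¹ = [[−78732, 3], [−19683, 1]] · [[1, −3], [−1, 4]] = [[−78735, 236208], [−19684, 59053]].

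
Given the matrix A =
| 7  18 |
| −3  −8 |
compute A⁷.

[[259, 774], [−129, −386]]

tr A = −1 and det A = −2, so the characteristic polynomial is λ² − (−1)λ + (−2) with roots −2 and 1.
Eigenvectors give P = [[−2, 3], [1, −1]] with P⁻¹ = [[1, 3], [1, 2]], and A = P·diag(−2, 1)·P⁻¹.
Then A⁷ = P·diag(−128, 1)·P⁻¹ = [[256, 3], [−128, −1]] · [[1, 3], [1, 2]] = [[259, 774], [−129, −386]].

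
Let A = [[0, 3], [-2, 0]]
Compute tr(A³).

0

A² = [[-6, 0], [0, -6]]
A³ = [[0, -18], [12, 0]]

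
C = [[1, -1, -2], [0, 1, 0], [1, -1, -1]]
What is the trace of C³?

C² = [[-1, 0, 0], [0, 1, 0], [0, -1, -1]]
C³ = [[-1, 1, 2], [0, 1, 0], [-1, 0, 1]]

1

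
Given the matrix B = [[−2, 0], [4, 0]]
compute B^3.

B^2 = [[4, 0], [−8, 0]]
B^3 = [[−8, 0], [16, 0]]

[[−8, 0], [16, 0]]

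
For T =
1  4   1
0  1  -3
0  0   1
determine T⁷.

[[1, 28, -245], [0, 1, -21], [0, 0, 1]]

T = I + N where N = [[0, 4, 1], [0, 0, -3], [0, 0, 0]] is strictly upper-triangular, so N³ = 0.
(I + N)⁷ = I + 7·N + 21·N² = [[1, 28, -245], [0, 1, -21], [0, 0, 1]].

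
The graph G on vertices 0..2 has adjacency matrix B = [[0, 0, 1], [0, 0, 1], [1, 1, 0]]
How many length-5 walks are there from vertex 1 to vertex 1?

0

The number of length-5 walks from vertex 1 to vertex 1 is entry (1,1) of B⁵, where B is the adjacency matrix.
B² = [[1, 1, 0], [1, 1, 0], [0, 0, 2]]
B³ = [[0, 0, 2], [0, 0, 2], [2, 2, 0]]
B⁴ = [[2, 2, 0], [2, 2, 0], [0, 0, 4]]
B⁵ = [[0, 0, 4], [0, 0, 4], [4, 4, 0]]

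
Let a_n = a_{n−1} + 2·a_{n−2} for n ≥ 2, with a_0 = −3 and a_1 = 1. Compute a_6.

−45

With companion matrix A = [[1, 2], [1, 0]], [a_n, a_{n−1}]ᵀ = A·[a_{n−1}, a_{n−2}]ᵀ, so [a_6, a_5]ᵀ = A⁵·[a_1, a_0]ᵀ.
A⁵ = [[21, 22], [11, 10]], giving [a_6, a_5]ᵀ = [[−45], [−19]].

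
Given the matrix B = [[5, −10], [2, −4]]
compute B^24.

[[5, −10], [2, −4]]

B² = B (a projection; rank 1, trace 1), so B^24 = B.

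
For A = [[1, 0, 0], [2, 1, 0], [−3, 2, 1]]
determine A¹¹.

[[1, 0, 0], [22, 1, 0], [187, 22, 1]]

A = I + N where N = [[0, 0, 0], [2, 0, 0], [−3, 2, 0]] is strictly lower-triangular, so N³ = 0.
(I + N)¹¹ = I + 11·N + 55·N² = [[1, 0, 0], [22, 1, 0], [187, 22, 1]].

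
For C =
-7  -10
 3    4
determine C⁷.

[[-763, -1270], [381, 634]]

tr C = -3 and det C = 2, so the characteristic polynomial is λ² − (-3)λ + (2) with roots -1 and -2.
Eigenvectors give P = [[-5, 2], [3, -1]] with P⁻¹ = [[1, 2], [3, 5]], and C = P·diag(-1, -2)·P⁻¹.
Then C⁷ = P·diag(-1, -128)·P⁻¹ = [[5, -256], [-3, 128]] · [[1, 2], [3, 5]] = [[-763, -1270], [381, 634]].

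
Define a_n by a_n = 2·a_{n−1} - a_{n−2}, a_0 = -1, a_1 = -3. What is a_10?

-21

With companion matrix Q = [[2, -1], [1, 0]], [a_n, a_{n−1}]ᵀ = Q·[a_{n−1}, a_{n−2}]ᵀ, so [a_10, a_9]ᵀ = Q⁹·[a_1, a_0]ᵀ.
Q⁹ = [[10, -9], [9, -8]], giving [a_10, a_9]ᵀ = [[-21], [-19]].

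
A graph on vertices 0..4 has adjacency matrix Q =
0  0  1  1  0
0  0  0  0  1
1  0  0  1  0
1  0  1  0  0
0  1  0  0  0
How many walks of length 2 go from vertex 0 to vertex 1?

0

The number of length-2 walks from vertex 0 to vertex 1 is entry (0,1) of Q², where Q is the adjacency matrix.
Q² = [[2, 0, 1, 1, 0], [0, 1, 0, 0, 0], [1, 0, 2, 1, 0], [1, 0, 1, 2, 0], [0, 0, 0, 0, 1]]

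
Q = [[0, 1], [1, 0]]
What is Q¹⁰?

Q² = I (check: tr Q = 0 and det Q = -1), so Q¹⁰ = I since 10 is even.

[[1, 0], [0, 1]]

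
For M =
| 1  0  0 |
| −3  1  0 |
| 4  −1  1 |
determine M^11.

M = I + N where N = [[0, 0, 0], [−3, 0, 0], [4, −1, 0]] is strictly lower-triangular, so N^3 = 0.
(I + N)^11 = I + 11·N + 55·N^2 = [[1, 0, 0], [−33, 1, 0], [209, −11, 1]].

[[1, 0, 0], [−33, 1, 0], [209, −11, 1]]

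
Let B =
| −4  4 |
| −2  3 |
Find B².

[[8, −4], [2, 1]]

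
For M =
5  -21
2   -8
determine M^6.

tr M = -3 and det M = 2, so the characteristic polynomial is λ² − (-3)λ + (2) with roots -1 and -2.
Eigenvectors give P = [[7, 3], [2, 1]] with P⁻¹ = [[1, -3], [-2, 7]], and M = P·diag(-1, -2)·P⁻¹.
Then M^6 = P·diag(1, 64)·P⁻¹ = [[7, 192], [2, 64]] · [[1, -3], [-2, 7]] = [[-377, 1323], [-126, 442]].

[[-377, 1323], [-126, 442]]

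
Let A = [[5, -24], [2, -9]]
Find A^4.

tr A = -4 and det A = 3, so the characteristic polynomial is λ² − (-4)λ + (3) with roots -1 and -3.
Eigenvectors give P = [[4, 3], [1, 1]] with P⁻¹ = [[1, -3], [-1, 4]], and A = P·diag(-1, -3)·P⁻¹.
Then A^4 = P·diag(1, 81)·P⁻¹ = [[4, 243], [1, 81]] · [[1, -3], [-1, 4]] = [[-239, 960], [-80, 321]].

[[-239, 960], [-80, 321]]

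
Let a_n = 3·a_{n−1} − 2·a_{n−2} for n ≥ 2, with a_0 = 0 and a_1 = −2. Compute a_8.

−510

With companion matrix T = [[3, −2], [1, 0]], [a_n, a_{n−1}]ᵀ = T·[a_{n−1}, a_{n−2}]ᵀ, so [a_8, a_7]ᵀ = T⁷·[a_1, a_0]ᵀ.
T⁷ = [[255, −254], [127, −126]], giving [a_8, a_7]ᵀ = [[−510], [−254]].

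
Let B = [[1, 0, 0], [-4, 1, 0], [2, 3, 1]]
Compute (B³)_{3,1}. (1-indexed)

-30

B = I + N where N = [[0, 0, 0], [-4, 0, 0], [2, 3, 0]] is strictly lower-triangular, so N³ = 0.
(I + N)³ = I + 3·N + 3·N² = [[1, 0, 0], [-12, 1, 0], [-30, 9, 1]].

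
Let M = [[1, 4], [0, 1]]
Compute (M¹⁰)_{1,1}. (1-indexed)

M = I + N where N = [[0, 4], [0, 0]] is strictly upper-triangular, so N² = 0.
(I + N)¹⁰ = I + 10·N = [[1, 40], [0, 1]].

1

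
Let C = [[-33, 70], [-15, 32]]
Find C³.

tr C = -1 and det C = -6, so the characteristic polynomial is λ² − (-1)λ + (-6) with roots 2 and -3.
Eigenvectors give P = [[2, 7], [1, 3]] with P⁻¹ = [[-3, 7], [1, -2]], and C = P·diag(2, -3)·P⁻¹.
Then C³ = P·diag(8, -27)·P⁻¹ = [[16, -189], [8, -81]] · [[-3, 7], [1, -2]] = [[-237, 490], [-105, 218]].

[[-237, 490], [-105, 218]]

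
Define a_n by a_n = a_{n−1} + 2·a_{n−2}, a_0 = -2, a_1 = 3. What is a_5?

With companion matrix T = [[1, 2], [1, 0]], [a_n, a_{n−1}]ᵀ = T·[a_{n−1}, a_{n−2}]ᵀ, so [a_5, a_4]ᵀ = T⁴·[a_1, a_0]ᵀ.
T⁴ = [[11, 10], [5, 6]], giving [a_5, a_4]ᵀ = [[13], [3]].

13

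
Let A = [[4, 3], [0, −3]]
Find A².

[[16, 3], [0, 9]]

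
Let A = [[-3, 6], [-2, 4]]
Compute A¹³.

[[-3, 6], [-2, 4]]

A² = A (a projection; rank 1, trace 1), so A¹³ = A.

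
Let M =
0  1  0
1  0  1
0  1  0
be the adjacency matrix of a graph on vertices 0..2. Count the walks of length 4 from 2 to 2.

2

The number of length-4 walks from vertex 2 to vertex 2 is entry (2,2) of M^4, where M is the adjacency matrix.
M^2 = [[1, 0, 1], [0, 2, 0], [1, 0, 1]]
M^3 = [[0, 2, 0], [2, 0, 2], [0, 2, 0]]
M^4 = [[2, 0, 2], [0, 4, 0], [2, 0, 2]]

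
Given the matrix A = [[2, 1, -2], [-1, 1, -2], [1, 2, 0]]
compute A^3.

[[-3, -12, 0], [-6, -9, 18], [-9, -9, -6]]

A^2 = [[1, -1, -6], [-5, -4, 0], [0, 3, -6]]
A^3 = [[-3, -12, 0], [-6, -9, 18], [-9, -9, -6]]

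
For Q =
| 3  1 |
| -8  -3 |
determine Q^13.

[[3, 1], [-8, -3]]

Q² = I (check: tr Q = 0 and det Q = -1), so Q^13 = Q since 13 is odd.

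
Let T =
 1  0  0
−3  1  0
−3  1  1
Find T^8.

[[1, 0, 0], [−24, 1, 0], [−108, 8, 1]]

T = I + N where N = [[0, 0, 0], [−3, 0, 0], [−3, 1, 0]] is strictly lower-triangular, so N^3 = 0.
(I + N)^8 = I + 8·N + 28·N^2 = [[1, 0, 0], [−24, 1, 0], [−108, 8, 1]].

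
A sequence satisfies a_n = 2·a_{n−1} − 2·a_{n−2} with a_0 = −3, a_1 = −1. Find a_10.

With companion matrix M = [[2, −2], [1, 0]], [a_n, a_{n−1}]ᵀ = M·[a_{n−1}, a_{n−2}]ᵀ, so [a_10, a_9]ᵀ = M⁹·[a_1, a_0]ᵀ.
M⁹ = [[32, −32], [16, 0]], giving [a_10, a_9]ᵀ = [[64], [−16]].

64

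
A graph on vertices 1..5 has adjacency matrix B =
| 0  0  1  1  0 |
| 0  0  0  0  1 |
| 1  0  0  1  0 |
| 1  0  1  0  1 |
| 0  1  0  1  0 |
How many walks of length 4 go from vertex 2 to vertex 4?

4

The number of length-4 walks from vertex 2 to vertex 4 is entry (2,4) of B⁴, where B is the adjacency matrix.
B² = [[2, 0, 1, 1, 1], [0, 1, 0, 1, 0], [1, 0, 2, 1, 1], [1, 1, 1, 3, 0], [1, 0, 1, 0, 2]]
B³ = [[2, 1, 3, 4, 1], [1, 0, 1, 0, 2], [3, 1, 2, 4, 1], [4, 0, 4, 2, 4], [1, 2, 1, 4, 0]]
B⁴ = [[7, 1, 6, 6, 5], [1, 2, 1, 4, 0], [6, 1, 7, 6, 5], [6, 4, 6, 12, 2], [5, 0, 5, 2, 6]]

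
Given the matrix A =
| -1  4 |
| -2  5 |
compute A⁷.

tr A = 4 and det A = 3, so the characteristic polynomial is λ² − (4)λ + (3) with roots 3 and 1.
Eigenvectors give P = [[1, 2], [1, 1]] with P⁻¹ = [[-1, 2], [1, -1]], and A = P·diag(3, 1)·P⁻¹.
Then A⁷ = P·diag(2187, 1)·P⁻¹ = [[2187, 2], [2187, 1]] · [[-1, 2], [1, -1]] = [[-2185, 4372], [-2186, 4373]].

[[-2185, 4372], [-2186, 4373]]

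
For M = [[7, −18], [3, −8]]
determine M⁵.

[[67, −198], [33, −98]]

tr M = −1 and det M = −2, so the characteristic polynomial is λ² − (−1)λ + (−2) with roots −2 and 1.
Eigenvectors give P = [[−2, 3], [−1, 1]] with P⁻¹ = [[1, −3], [1, −2]], and M = P·diag(−2, 1)·P⁻¹.
Then M⁵ = P·diag(−32, 1)·P⁻¹ = [[64, 3], [32, 1]] · [[1, −3], [1, −2]] = [[67, −198], [33, −98]].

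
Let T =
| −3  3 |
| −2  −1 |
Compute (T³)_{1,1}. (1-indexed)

T² = [[3, −12], [8, −5]]
T³ = [[15, 21], [−14, 29]]

15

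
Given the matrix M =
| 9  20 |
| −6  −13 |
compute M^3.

[[129, 260], [−78, −157]]

tr M = −4 and det M = 3, so the characteristic polynomial is λ² − (−4)λ + (3) with roots −3 and −1.
Eigenvectors give P = [[5, 2], [−3, −1]] with P⁻¹ = [[−1, −2], [3, 5]], and M = P·diag(−3, −1)·P⁻¹.
Then M^3 = P·diag(−27, −1)·P⁻¹ = [[−135, −2], [81, 1]] · [[−1, −2], [3, 5]] = [[129, 260], [−78, −157]].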